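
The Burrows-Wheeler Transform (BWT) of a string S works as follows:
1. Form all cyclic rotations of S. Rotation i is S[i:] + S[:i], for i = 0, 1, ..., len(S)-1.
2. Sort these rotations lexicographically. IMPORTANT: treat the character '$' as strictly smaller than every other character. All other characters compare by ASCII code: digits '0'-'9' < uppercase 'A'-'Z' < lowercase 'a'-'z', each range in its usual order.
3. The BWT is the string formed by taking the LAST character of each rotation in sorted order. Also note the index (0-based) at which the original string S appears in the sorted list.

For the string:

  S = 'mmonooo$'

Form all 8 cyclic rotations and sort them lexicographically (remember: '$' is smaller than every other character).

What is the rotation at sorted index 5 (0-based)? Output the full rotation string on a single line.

All 8 rotations (rotation i = S[i:]+S[:i]):
  rot[0] = mmonooo$
  rot[1] = monooo$m
  rot[2] = onooo$mm
  rot[3] = nooo$mmo
  rot[4] = ooo$mmon
  rot[5] = oo$mmono
  rot[6] = o$mmonoo
  rot[7] = $mmonooo
Sorted (with $ < everything):
  sorted[0] = $mmonooo
  sorted[1] = mmonooo$
  sorted[2] = monooo$m
  sorted[3] = nooo$mmo
  sorted[4] = o$mmonoo
  sorted[5] = onooo$mm
  sorted[6] = oo$mmono
  sorted[7] = ooo$mmon
sorted[5] = onooo$mm

Answer: onooo$mm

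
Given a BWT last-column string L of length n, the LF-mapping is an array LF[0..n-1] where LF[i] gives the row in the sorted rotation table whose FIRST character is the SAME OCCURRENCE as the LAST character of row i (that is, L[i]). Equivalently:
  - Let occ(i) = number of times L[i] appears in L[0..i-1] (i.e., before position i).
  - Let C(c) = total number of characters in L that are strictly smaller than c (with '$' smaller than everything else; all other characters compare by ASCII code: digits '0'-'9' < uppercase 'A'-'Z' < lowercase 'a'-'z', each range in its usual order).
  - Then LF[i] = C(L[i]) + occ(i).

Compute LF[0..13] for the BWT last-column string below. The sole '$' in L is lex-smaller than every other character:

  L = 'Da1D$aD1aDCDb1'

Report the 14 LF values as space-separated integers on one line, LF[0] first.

Char counts: '$':1, '1':3, 'C':1, 'D':5, 'a':3, 'b':1
C (first-col start): C('$')=0, C('1')=1, C('C')=4, C('D')=5, C('a')=10, C('b')=13
L[0]='D': occ=0, LF[0]=C('D')+0=5+0=5
L[1]='a': occ=0, LF[1]=C('a')+0=10+0=10
L[2]='1': occ=0, LF[2]=C('1')+0=1+0=1
L[3]='D': occ=1, LF[3]=C('D')+1=5+1=6
L[4]='$': occ=0, LF[4]=C('$')+0=0+0=0
L[5]='a': occ=1, LF[5]=C('a')+1=10+1=11
L[6]='D': occ=2, LF[6]=C('D')+2=5+2=7
L[7]='1': occ=1, LF[7]=C('1')+1=1+1=2
L[8]='a': occ=2, LF[8]=C('a')+2=10+2=12
L[9]='D': occ=3, LF[9]=C('D')+3=5+3=8
L[10]='C': occ=0, LF[10]=C('C')+0=4+0=4
L[11]='D': occ=4, LF[11]=C('D')+4=5+4=9
L[12]='b': occ=0, LF[12]=C('b')+0=13+0=13
L[13]='1': occ=2, LF[13]=C('1')+2=1+2=3

Answer: 5 10 1 6 0 11 7 2 12 8 4 9 13 3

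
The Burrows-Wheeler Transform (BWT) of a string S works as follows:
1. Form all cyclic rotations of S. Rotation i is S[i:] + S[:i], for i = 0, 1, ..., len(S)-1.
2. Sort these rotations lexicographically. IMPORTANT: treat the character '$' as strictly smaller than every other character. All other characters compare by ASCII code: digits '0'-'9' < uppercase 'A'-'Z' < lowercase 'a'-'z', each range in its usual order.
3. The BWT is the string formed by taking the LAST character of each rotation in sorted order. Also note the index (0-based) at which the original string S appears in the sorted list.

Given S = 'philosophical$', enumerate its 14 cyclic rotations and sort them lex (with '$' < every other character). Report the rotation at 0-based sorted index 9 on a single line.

Answer: ophical$philos

Derivation:
All 14 rotations (rotation i = S[i:]+S[:i]):
  rot[0] = philosophical$
  rot[1] = hilosophical$p
  rot[2] = ilosophical$ph
  rot[3] = losophical$phi
  rot[4] = osophical$phil
  rot[5] = sophical$philo
  rot[6] = ophical$philos
  rot[7] = phical$philoso
  rot[8] = hical$philosop
  rot[9] = ical$philosoph
  rot[10] = cal$philosophi
  rot[11] = al$philosophic
  rot[12] = l$philosophica
  rot[13] = $philosophical
Sorted (with $ < everything):
  sorted[0] = $philosophical
  sorted[1] = al$philosophic
  sorted[2] = cal$philosophi
  sorted[3] = hical$philosop
  sorted[4] = hilosophical$p
  sorted[5] = ical$philosoph
  sorted[6] = ilosophical$ph
  sorted[7] = l$philosophica
  sorted[8] = losophical$phi
  sorted[9] = ophical$philos
  sorted[10] = osophical$phil
  sorted[11] = phical$philoso
  sorted[12] = philosophical$
  sorted[13] = sophical$philo
sorted[9] = ophical$philos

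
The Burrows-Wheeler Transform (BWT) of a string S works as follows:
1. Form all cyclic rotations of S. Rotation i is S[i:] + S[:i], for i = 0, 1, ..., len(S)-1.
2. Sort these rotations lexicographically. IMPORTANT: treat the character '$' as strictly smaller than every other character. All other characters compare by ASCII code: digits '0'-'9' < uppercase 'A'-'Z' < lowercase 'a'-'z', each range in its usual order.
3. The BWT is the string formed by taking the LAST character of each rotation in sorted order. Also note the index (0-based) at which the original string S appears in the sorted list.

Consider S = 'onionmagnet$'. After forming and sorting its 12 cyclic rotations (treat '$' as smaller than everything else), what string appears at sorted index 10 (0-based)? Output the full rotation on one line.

All 12 rotations (rotation i = S[i:]+S[:i]):
  rot[0] = onionmagnet$
  rot[1] = nionmagnet$o
  rot[2] = ionmagnet$on
  rot[3] = onmagnet$oni
  rot[4] = nmagnet$onio
  rot[5] = magnet$onion
  rot[6] = agnet$onionm
  rot[7] = gnet$onionma
  rot[8] = net$onionmag
  rot[9] = et$onionmagn
  rot[10] = t$onionmagne
  rot[11] = $onionmagnet
Sorted (with $ < everything):
  sorted[0] = $onionmagnet
  sorted[1] = agnet$onionm
  sorted[2] = et$onionmagn
  sorted[3] = gnet$onionma
  sorted[4] = ionmagnet$on
  sorted[5] = magnet$onion
  sorted[6] = net$onionmag
  sorted[7] = nionmagnet$o
  sorted[8] = nmagnet$onio
  sorted[9] = onionmagnet$
  sorted[10] = onmagnet$oni
  sorted[11] = t$onionmagne
sorted[10] = onmagnet$oni

Answer: onmagnet$oni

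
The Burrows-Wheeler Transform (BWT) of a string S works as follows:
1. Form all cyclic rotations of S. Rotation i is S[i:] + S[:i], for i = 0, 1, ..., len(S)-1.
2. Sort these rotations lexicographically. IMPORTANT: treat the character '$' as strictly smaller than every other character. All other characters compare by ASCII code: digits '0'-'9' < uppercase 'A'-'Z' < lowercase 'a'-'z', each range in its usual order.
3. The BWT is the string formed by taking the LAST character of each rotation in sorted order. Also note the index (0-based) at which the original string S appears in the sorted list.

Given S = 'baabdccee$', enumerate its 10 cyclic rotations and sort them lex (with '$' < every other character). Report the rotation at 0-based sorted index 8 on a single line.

Answer: e$baabdcce

Derivation:
All 10 rotations (rotation i = S[i:]+S[:i]):
  rot[0] = baabdccee$
  rot[1] = aabdccee$b
  rot[2] = abdccee$ba
  rot[3] = bdccee$baa
  rot[4] = dccee$baab
  rot[5] = ccee$baabd
  rot[6] = cee$baabdc
  rot[7] = ee$baabdcc
  rot[8] = e$baabdcce
  rot[9] = $baabdccee
Sorted (with $ < everything):
  sorted[0] = $baabdccee
  sorted[1] = aabdccee$b
  sorted[2] = abdccee$ba
  sorted[3] = baabdccee$
  sorted[4] = bdccee$baa
  sorted[5] = ccee$baabd
  sorted[6] = cee$baabdc
  sorted[7] = dccee$baab
  sorted[8] = e$baabdcce
  sorted[9] = ee$baabdcc
sorted[8] = e$baabdcce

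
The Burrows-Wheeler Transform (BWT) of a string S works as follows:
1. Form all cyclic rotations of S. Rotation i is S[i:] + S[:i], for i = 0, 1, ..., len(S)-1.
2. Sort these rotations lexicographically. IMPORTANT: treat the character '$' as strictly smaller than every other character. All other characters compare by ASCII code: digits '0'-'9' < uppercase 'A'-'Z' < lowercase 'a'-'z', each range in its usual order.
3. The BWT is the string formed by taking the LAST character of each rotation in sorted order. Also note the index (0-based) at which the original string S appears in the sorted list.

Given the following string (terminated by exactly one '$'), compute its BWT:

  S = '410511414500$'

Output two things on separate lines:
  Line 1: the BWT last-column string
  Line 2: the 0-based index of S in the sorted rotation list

Answer: 00514514$1140
8

Derivation:
All 13 rotations (rotation i = S[i:]+S[:i]):
  rot[0] = 410511414500$
  rot[1] = 10511414500$4
  rot[2] = 0511414500$41
  rot[3] = 511414500$410
  rot[4] = 11414500$4105
  rot[5] = 1414500$41051
  rot[6] = 414500$410511
  rot[7] = 14500$4105114
  rot[8] = 4500$41051141
  rot[9] = 500$410511414
  rot[10] = 00$4105114145
  rot[11] = 0$41051141450
  rot[12] = $410511414500
Sorted (with $ < everything):
  sorted[0] = $410511414500  (last char: '0')
  sorted[1] = 0$41051141450  (last char: '0')
  sorted[2] = 00$4105114145  (last char: '5')
  sorted[3] = 0511414500$41  (last char: '1')
  sorted[4] = 10511414500$4  (last char: '4')
  sorted[5] = 11414500$4105  (last char: '5')
  sorted[6] = 1414500$41051  (last char: '1')
  sorted[7] = 14500$4105114  (last char: '4')
  sorted[8] = 410511414500$  (last char: '$')
  sorted[9] = 414500$410511  (last char: '1')
  sorted[10] = 4500$41051141  (last char: '1')
  sorted[11] = 500$410511414  (last char: '4')
  sorted[12] = 511414500$410  (last char: '0')
Last column: 00514514$1140
Original string S is at sorted index 8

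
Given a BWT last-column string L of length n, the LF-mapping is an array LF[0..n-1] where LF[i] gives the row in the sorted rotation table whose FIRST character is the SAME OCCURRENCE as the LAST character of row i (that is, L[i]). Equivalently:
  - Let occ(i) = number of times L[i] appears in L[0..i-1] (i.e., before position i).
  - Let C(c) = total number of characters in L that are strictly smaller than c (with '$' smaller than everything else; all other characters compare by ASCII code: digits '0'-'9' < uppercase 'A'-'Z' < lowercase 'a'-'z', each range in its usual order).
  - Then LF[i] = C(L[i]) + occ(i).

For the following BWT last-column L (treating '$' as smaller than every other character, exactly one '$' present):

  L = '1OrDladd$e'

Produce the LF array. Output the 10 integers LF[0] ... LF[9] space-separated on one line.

Char counts: '$':1, '1':1, 'D':1, 'O':1, 'a':1, 'd':2, 'e':1, 'l':1, 'r':1
C (first-col start): C('$')=0, C('1')=1, C('D')=2, C('O')=3, C('a')=4, C('d')=5, C('e')=7, C('l')=8, C('r')=9
L[0]='1': occ=0, LF[0]=C('1')+0=1+0=1
L[1]='O': occ=0, LF[1]=C('O')+0=3+0=3
L[2]='r': occ=0, LF[2]=C('r')+0=9+0=9
L[3]='D': occ=0, LF[3]=C('D')+0=2+0=2
L[4]='l': occ=0, LF[4]=C('l')+0=8+0=8
L[5]='a': occ=0, LF[5]=C('a')+0=4+0=4
L[6]='d': occ=0, LF[6]=C('d')+0=5+0=5
L[7]='d': occ=1, LF[7]=C('d')+1=5+1=6
L[8]='$': occ=0, LF[8]=C('$')+0=0+0=0
L[9]='e': occ=0, LF[9]=C('e')+0=7+0=7

Answer: 1 3 9 2 8 4 5 6 0 7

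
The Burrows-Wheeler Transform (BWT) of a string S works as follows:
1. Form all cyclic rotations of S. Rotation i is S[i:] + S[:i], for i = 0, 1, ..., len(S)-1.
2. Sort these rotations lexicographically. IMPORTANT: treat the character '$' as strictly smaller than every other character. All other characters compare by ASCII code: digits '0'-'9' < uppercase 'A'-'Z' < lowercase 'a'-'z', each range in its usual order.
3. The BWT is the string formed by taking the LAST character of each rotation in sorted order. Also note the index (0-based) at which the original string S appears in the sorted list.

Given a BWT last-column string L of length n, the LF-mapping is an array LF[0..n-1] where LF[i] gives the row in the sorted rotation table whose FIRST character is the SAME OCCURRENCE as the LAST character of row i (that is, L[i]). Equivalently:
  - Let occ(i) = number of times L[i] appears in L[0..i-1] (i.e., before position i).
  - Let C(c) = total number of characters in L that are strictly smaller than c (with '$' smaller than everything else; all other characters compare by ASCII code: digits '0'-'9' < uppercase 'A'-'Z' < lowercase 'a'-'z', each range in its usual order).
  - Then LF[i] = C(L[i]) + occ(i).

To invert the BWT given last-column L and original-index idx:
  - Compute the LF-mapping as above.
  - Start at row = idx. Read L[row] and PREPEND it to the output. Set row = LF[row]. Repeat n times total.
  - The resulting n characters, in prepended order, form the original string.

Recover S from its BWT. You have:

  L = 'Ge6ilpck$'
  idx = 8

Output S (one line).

LF mapping: 2 4 1 5 7 8 3 6 0
Walk LF starting at row 8, prepending L[row]:
  step 1: row=8, L[8]='$', prepend. Next row=LF[8]=0
  step 2: row=0, L[0]='G', prepend. Next row=LF[0]=2
  step 3: row=2, L[2]='6', prepend. Next row=LF[2]=1
  step 4: row=1, L[1]='e', prepend. Next row=LF[1]=4
  step 5: row=4, L[4]='l', prepend. Next row=LF[4]=7
  step 6: row=7, L[7]='k', prepend. Next row=LF[7]=6
  step 7: row=6, L[6]='c', prepend. Next row=LF[6]=3
  step 8: row=3, L[3]='i', prepend. Next row=LF[3]=5
  step 9: row=5, L[5]='p', prepend. Next row=LF[5]=8
Reversed output: pickle6G$

Answer: pickle6G$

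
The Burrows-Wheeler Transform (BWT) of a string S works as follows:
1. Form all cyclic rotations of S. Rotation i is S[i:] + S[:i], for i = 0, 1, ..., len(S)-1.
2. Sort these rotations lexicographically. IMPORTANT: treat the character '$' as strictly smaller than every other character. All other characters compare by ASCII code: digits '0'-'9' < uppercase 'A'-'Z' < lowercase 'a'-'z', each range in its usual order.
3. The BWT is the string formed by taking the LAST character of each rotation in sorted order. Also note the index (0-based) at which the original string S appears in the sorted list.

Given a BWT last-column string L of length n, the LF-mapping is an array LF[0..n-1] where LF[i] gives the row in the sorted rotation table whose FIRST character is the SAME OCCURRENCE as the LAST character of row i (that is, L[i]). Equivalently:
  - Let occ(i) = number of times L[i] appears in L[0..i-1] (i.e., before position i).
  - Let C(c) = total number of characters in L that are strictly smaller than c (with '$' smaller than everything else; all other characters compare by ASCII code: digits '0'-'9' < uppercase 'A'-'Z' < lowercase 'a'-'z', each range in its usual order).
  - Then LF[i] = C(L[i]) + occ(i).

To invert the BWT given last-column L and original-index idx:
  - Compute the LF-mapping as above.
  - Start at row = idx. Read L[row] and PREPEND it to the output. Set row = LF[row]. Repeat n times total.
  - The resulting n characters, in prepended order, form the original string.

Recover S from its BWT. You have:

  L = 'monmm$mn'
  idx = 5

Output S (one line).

Answer: nmmmnom$

Derivation:
LF mapping: 1 7 5 2 3 0 4 6
Walk LF starting at row 5, prepending L[row]:
  step 1: row=5, L[5]='$', prepend. Next row=LF[5]=0
  step 2: row=0, L[0]='m', prepend. Next row=LF[0]=1
  step 3: row=1, L[1]='o', prepend. Next row=LF[1]=7
  step 4: row=7, L[7]='n', prepend. Next row=LF[7]=6
  step 5: row=6, L[6]='m', prepend. Next row=LF[6]=4
  step 6: row=4, L[4]='m', prepend. Next row=LF[4]=3
  step 7: row=3, L[3]='m', prepend. Next row=LF[3]=2
  step 8: row=2, L[2]='n', prepend. Next row=LF[2]=5
Reversed output: nmmmnom$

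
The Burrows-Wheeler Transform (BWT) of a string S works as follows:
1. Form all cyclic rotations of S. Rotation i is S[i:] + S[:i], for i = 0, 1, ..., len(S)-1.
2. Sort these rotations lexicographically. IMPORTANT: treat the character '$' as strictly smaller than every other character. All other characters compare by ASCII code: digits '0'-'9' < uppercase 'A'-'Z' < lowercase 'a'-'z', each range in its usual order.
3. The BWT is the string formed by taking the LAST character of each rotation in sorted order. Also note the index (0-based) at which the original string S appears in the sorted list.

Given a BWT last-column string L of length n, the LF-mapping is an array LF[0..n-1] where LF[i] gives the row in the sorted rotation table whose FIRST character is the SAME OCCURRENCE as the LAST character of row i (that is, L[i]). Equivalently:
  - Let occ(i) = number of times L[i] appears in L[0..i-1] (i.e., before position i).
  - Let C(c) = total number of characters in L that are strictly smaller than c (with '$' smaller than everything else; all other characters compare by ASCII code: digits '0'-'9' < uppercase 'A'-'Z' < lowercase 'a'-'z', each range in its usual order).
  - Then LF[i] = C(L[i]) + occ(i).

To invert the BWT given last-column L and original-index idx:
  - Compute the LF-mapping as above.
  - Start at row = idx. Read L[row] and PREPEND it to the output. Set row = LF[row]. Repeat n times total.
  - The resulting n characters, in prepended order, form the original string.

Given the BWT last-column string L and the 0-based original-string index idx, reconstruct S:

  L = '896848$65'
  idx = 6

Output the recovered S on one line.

Answer: 86594688$

Derivation:
LF mapping: 5 8 3 6 1 7 0 4 2
Walk LF starting at row 6, prepending L[row]:
  step 1: row=6, L[6]='$', prepend. Next row=LF[6]=0
  step 2: row=0, L[0]='8', prepend. Next row=LF[0]=5
  step 3: row=5, L[5]='8', prepend. Next row=LF[5]=7
  step 4: row=7, L[7]='6', prepend. Next row=LF[7]=4
  step 5: row=4, L[4]='4', prepend. Next row=LF[4]=1
  step 6: row=1, L[1]='9', prepend. Next row=LF[1]=8
  step 7: row=8, L[8]='5', prepend. Next row=LF[8]=2
  step 8: row=2, L[2]='6', prepend. Next row=LF[2]=3
  step 9: row=3, L[3]='8', prepend. Next row=LF[3]=6
Reversed output: 86594688$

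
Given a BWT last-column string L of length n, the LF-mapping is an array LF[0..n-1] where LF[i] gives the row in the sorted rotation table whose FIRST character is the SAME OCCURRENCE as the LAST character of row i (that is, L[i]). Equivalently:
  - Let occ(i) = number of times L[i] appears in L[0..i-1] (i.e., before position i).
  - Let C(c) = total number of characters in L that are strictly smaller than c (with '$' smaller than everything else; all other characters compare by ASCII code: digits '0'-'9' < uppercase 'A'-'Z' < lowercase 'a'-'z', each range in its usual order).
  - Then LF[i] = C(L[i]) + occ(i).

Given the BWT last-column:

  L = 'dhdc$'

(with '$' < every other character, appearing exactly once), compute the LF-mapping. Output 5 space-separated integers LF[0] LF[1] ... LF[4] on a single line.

Char counts: '$':1, 'c':1, 'd':2, 'h':1
C (first-col start): C('$')=0, C('c')=1, C('d')=2, C('h')=4
L[0]='d': occ=0, LF[0]=C('d')+0=2+0=2
L[1]='h': occ=0, LF[1]=C('h')+0=4+0=4
L[2]='d': occ=1, LF[2]=C('d')+1=2+1=3
L[3]='c': occ=0, LF[3]=C('c')+0=1+0=1
L[4]='$': occ=0, LF[4]=C('$')+0=0+0=0

Answer: 2 4 3 1 0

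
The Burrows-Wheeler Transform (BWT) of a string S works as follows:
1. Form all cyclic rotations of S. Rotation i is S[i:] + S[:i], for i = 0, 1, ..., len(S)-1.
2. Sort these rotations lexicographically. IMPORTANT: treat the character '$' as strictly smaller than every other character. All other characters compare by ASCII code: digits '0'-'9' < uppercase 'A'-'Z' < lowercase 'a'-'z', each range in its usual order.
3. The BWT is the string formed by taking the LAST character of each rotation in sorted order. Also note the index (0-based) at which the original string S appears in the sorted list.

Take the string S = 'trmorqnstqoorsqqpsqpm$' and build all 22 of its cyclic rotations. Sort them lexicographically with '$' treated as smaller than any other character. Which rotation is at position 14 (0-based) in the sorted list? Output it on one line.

All 22 rotations (rotation i = S[i:]+S[:i]):
  rot[0] = trmorqnstqoorsqqpsqpm$
  rot[1] = rmorqnstqoorsqqpsqpm$t
  rot[2] = morqnstqoorsqqpsqpm$tr
  rot[3] = orqnstqoorsqqpsqpm$trm
  rot[4] = rqnstqoorsqqpsqpm$trmo
  rot[5] = qnstqoorsqqpsqpm$trmor
  rot[6] = nstqoorsqqpsqpm$trmorq
  rot[7] = stqoorsqqpsqpm$trmorqn
  rot[8] = tqoorsqqpsqpm$trmorqns
  rot[9] = qoorsqqpsqpm$trmorqnst
  rot[10] = oorsqqpsqpm$trmorqnstq
  rot[11] = orsqqpsqpm$trmorqnstqo
  rot[12] = rsqqpsqpm$trmorqnstqoo
  rot[13] = sqqpsqpm$trmorqnstqoor
  rot[14] = qqpsqpm$trmorqnstqoors
  rot[15] = qpsqpm$trmorqnstqoorsq
  rot[16] = psqpm$trmorqnstqoorsqq
  rot[17] = sqpm$trmorqnstqoorsqqp
  rot[18] = qpm$trmorqnstqoorsqqps
  rot[19] = pm$trmorqnstqoorsqqpsq
  rot[20] = m$trmorqnstqoorsqqpsqp
  rot[21] = $trmorqnstqoorsqqpsqpm
Sorted (with $ < everything):
  sorted[0] = $trmorqnstqoorsqqpsqpm
  sorted[1] = m$trmorqnstqoorsqqpsqp
  sorted[2] = morqnstqoorsqqpsqpm$tr
  sorted[3] = nstqoorsqqpsqpm$trmorq
  sorted[4] = oorsqqpsqpm$trmorqnstq
  sorted[5] = orqnstqoorsqqpsqpm$trm
  sorted[6] = orsqqpsqpm$trmorqnstqo
  sorted[7] = pm$trmorqnstqoorsqqpsq
  sorted[8] = psqpm$trmorqnstqoorsqq
  sorted[9] = qnstqoorsqqpsqpm$trmor
  sorted[10] = qoorsqqpsqpm$trmorqnst
  sorted[11] = qpm$trmorqnstqoorsqqps
  sorted[12] = qpsqpm$trmorqnstqoorsq
  sorted[13] = qqpsqpm$trmorqnstqoors
  sorted[14] = rmorqnstqoorsqqpsqpm$t
  sorted[15] = rqnstqoorsqqpsqpm$trmo
  sorted[16] = rsqqpsqpm$trmorqnstqoo
  sorted[17] = sqpm$trmorqnstqoorsqqp
  sorted[18] = sqqpsqpm$trmorqnstqoor
  sorted[19] = stqoorsqqpsqpm$trmorqn
  sorted[20] = tqoorsqqpsqpm$trmorqns
  sorted[21] = trmorqnstqoorsqqpsqpm$
sorted[14] = rmorqnstqoorsqqpsqpm$t

Answer: rmorqnstqoorsqqpsqpm$t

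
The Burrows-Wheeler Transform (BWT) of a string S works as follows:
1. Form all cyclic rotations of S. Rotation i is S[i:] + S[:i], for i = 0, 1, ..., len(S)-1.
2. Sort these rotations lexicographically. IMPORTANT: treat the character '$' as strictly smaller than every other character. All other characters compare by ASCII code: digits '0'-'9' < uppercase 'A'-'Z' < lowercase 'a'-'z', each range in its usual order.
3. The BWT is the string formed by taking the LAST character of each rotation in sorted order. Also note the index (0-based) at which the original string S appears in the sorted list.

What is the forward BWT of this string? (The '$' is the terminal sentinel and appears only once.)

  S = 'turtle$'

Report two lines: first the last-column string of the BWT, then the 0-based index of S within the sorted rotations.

All 7 rotations (rotation i = S[i:]+S[:i]):
  rot[0] = turtle$
  rot[1] = urtle$t
  rot[2] = rtle$tu
  rot[3] = tle$tur
  rot[4] = le$turt
  rot[5] = e$turtl
  rot[6] = $turtle
Sorted (with $ < everything):
  sorted[0] = $turtle  (last char: 'e')
  sorted[1] = e$turtl  (last char: 'l')
  sorted[2] = le$turt  (last char: 't')
  sorted[3] = rtle$tu  (last char: 'u')
  sorted[4] = tle$tur  (last char: 'r')
  sorted[5] = turtle$  (last char: '$')
  sorted[6] = urtle$t  (last char: 't')
Last column: eltur$t
Original string S is at sorted index 5

Answer: eltur$t
5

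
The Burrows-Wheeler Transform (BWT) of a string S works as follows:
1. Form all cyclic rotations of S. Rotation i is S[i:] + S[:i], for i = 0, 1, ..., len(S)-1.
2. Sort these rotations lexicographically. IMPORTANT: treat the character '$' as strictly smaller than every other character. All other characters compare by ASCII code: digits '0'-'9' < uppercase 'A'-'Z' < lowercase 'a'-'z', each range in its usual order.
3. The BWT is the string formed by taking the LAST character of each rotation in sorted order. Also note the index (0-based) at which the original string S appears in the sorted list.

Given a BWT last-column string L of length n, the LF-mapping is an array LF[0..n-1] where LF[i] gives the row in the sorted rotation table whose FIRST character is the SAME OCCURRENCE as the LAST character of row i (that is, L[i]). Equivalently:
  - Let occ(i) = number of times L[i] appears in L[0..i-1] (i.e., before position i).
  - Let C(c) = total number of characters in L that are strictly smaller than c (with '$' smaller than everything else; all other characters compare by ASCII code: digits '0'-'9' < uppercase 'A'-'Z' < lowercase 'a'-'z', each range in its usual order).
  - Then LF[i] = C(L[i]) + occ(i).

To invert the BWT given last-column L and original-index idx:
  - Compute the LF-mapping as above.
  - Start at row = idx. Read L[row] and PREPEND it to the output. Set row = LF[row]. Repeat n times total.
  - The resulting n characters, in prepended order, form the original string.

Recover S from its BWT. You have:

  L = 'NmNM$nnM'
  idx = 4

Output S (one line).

Answer: NMnnmMN$

Derivation:
LF mapping: 3 5 4 1 0 6 7 2
Walk LF starting at row 4, prepending L[row]:
  step 1: row=4, L[4]='$', prepend. Next row=LF[4]=0
  step 2: row=0, L[0]='N', prepend. Next row=LF[0]=3
  step 3: row=3, L[3]='M', prepend. Next row=LF[3]=1
  step 4: row=1, L[1]='m', prepend. Next row=LF[1]=5
  step 5: row=5, L[5]='n', prepend. Next row=LF[5]=6
  step 6: row=6, L[6]='n', prepend. Next row=LF[6]=7
  step 7: row=7, L[7]='M', prepend. Next row=LF[7]=2
  step 8: row=2, L[2]='N', prepend. Next row=LF[2]=4
Reversed output: NMnnmMN$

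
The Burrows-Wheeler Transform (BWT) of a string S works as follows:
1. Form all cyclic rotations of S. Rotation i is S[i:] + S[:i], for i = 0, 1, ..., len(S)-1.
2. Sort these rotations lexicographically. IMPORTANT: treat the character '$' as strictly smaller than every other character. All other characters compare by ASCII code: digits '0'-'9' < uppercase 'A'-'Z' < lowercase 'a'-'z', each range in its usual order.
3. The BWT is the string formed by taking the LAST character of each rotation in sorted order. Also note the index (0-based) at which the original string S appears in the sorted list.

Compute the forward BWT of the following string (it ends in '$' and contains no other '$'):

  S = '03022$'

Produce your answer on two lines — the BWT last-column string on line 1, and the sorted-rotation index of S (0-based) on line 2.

Answer: 23$200
2

Derivation:
All 6 rotations (rotation i = S[i:]+S[:i]):
  rot[0] = 03022$
  rot[1] = 3022$0
  rot[2] = 022$03
  rot[3] = 22$030
  rot[4] = 2$0302
  rot[5] = $03022
Sorted (with $ < everything):
  sorted[0] = $03022  (last char: '2')
  sorted[1] = 022$03  (last char: '3')
  sorted[2] = 03022$  (last char: '$')
  sorted[3] = 2$0302  (last char: '2')
  sorted[4] = 22$030  (last char: '0')
  sorted[5] = 3022$0  (last char: '0')
Last column: 23$200
Original string S is at sorted index 2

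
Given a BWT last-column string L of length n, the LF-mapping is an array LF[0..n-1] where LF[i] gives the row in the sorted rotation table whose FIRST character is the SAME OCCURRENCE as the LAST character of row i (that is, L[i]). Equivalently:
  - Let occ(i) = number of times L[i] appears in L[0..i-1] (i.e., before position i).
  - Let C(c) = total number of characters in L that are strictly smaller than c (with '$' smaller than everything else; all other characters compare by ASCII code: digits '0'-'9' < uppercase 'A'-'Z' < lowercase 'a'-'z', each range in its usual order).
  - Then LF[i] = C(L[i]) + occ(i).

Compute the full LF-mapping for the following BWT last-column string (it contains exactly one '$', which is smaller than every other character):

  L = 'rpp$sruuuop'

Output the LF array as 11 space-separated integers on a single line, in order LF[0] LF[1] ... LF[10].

Char counts: '$':1, 'o':1, 'p':3, 'r':2, 's':1, 'u':3
C (first-col start): C('$')=0, C('o')=1, C('p')=2, C('r')=5, C('s')=7, C('u')=8
L[0]='r': occ=0, LF[0]=C('r')+0=5+0=5
L[1]='p': occ=0, LF[1]=C('p')+0=2+0=2
L[2]='p': occ=1, LF[2]=C('p')+1=2+1=3
L[3]='$': occ=0, LF[3]=C('$')+0=0+0=0
L[4]='s': occ=0, LF[4]=C('s')+0=7+0=7
L[5]='r': occ=1, LF[5]=C('r')+1=5+1=6
L[6]='u': occ=0, LF[6]=C('u')+0=8+0=8
L[7]='u': occ=1, LF[7]=C('u')+1=8+1=9
L[8]='u': occ=2, LF[8]=C('u')+2=8+2=10
L[9]='o': occ=0, LF[9]=C('o')+0=1+0=1
L[10]='p': occ=2, LF[10]=C('p')+2=2+2=4

Answer: 5 2 3 0 7 6 8 9 10 1 4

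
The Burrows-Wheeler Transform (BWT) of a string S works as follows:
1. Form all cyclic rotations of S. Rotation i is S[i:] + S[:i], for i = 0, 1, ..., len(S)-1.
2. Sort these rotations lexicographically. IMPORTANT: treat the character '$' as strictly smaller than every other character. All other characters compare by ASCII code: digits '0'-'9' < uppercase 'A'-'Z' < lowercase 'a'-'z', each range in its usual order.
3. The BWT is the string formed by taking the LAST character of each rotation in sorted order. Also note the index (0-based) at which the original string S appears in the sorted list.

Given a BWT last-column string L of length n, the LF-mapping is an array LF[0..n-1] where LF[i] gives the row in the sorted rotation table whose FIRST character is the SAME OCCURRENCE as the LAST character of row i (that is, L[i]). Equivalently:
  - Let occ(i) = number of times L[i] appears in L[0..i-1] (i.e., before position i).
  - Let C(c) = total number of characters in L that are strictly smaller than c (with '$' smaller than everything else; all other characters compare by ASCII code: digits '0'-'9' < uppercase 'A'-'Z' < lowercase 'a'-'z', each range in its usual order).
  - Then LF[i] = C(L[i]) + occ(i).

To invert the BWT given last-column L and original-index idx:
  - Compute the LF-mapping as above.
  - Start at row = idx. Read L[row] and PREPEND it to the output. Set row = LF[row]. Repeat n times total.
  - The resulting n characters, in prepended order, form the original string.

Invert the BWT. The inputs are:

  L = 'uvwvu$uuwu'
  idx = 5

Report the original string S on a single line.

LF mapping: 1 6 8 7 2 0 3 4 9 5
Walk LF starting at row 5, prepending L[row]:
  step 1: row=5, L[5]='$', prepend. Next row=LF[5]=0
  step 2: row=0, L[0]='u', prepend. Next row=LF[0]=1
  step 3: row=1, L[1]='v', prepend. Next row=LF[1]=6
  step 4: row=6, L[6]='u', prepend. Next row=LF[6]=3
  step 5: row=3, L[3]='v', prepend. Next row=LF[3]=7
  step 6: row=7, L[7]='u', prepend. Next row=LF[7]=4
  step 7: row=4, L[4]='u', prepend. Next row=LF[4]=2
  step 8: row=2, L[2]='w', prepend. Next row=LF[2]=8
  step 9: row=8, L[8]='w', prepend. Next row=LF[8]=9
  step 10: row=9, L[9]='u', prepend. Next row=LF[9]=5
Reversed output: uwwuuvuvu$

Answer: uwwuuvuvu$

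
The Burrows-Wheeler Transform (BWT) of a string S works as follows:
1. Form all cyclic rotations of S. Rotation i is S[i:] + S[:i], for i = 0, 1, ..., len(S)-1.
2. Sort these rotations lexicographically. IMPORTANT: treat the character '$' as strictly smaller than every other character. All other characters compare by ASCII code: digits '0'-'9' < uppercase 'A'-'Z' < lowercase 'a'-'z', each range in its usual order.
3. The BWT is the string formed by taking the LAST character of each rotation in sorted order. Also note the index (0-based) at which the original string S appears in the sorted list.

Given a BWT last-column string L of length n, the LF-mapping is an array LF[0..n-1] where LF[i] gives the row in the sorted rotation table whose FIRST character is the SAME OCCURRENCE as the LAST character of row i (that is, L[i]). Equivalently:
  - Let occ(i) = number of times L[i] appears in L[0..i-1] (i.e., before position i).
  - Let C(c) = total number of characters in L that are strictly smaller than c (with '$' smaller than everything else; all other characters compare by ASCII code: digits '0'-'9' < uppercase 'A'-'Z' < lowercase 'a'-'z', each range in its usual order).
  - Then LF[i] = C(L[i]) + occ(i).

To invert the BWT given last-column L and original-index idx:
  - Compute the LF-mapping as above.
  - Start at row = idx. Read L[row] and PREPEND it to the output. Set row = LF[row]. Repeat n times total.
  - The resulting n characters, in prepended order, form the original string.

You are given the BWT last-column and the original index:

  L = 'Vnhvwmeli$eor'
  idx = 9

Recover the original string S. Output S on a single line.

LF mapping: 1 8 4 11 12 7 2 6 5 0 3 9 10
Walk LF starting at row 9, prepending L[row]:
  step 1: row=9, L[9]='$', prepend. Next row=LF[9]=0
  step 2: row=0, L[0]='V', prepend. Next row=LF[0]=1
  step 3: row=1, L[1]='n', prepend. Next row=LF[1]=8
  step 4: row=8, L[8]='i', prepend. Next row=LF[8]=5
  step 5: row=5, L[5]='m', prepend. Next row=LF[5]=7
  step 6: row=7, L[7]='l', prepend. Next row=LF[7]=6
  step 7: row=6, L[6]='e', prepend. Next row=LF[6]=2
  step 8: row=2, L[2]='h', prepend. Next row=LF[2]=4
  step 9: row=4, L[4]='w', prepend. Next row=LF[4]=12
  step 10: row=12, L[12]='r', prepend. Next row=LF[12]=10
  step 11: row=10, L[10]='e', prepend. Next row=LF[10]=3
  step 12: row=3, L[3]='v', prepend. Next row=LF[3]=11
  step 13: row=11, L[11]='o', prepend. Next row=LF[11]=9
Reversed output: overwhelminV$

Answer: overwhelminV$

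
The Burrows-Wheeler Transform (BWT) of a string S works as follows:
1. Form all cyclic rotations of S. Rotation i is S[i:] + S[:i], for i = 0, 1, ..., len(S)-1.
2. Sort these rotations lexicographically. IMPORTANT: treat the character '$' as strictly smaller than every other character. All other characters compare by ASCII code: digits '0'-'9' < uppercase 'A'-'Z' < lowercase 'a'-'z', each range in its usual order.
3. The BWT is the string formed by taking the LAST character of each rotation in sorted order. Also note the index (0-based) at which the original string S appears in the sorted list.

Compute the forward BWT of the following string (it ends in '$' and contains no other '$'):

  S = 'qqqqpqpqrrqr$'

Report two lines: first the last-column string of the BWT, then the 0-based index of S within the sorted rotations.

All 13 rotations (rotation i = S[i:]+S[:i]):
  rot[0] = qqqqpqpqrrqr$
  rot[1] = qqqpqpqrrqr$q
  rot[2] = qqpqpqrrqr$qq
  rot[3] = qpqpqrrqr$qqq
  rot[4] = pqpqrrqr$qqqq
  rot[5] = qpqrrqr$qqqqp
  rot[6] = pqrrqr$qqqqpq
  rot[7] = qrrqr$qqqqpqp
  rot[8] = rrqr$qqqqpqpq
  rot[9] = rqr$qqqqpqpqr
  rot[10] = qr$qqqqpqpqrr
  rot[11] = r$qqqqpqpqrrq
  rot[12] = $qqqqpqpqrrqr
Sorted (with $ < everything):
  sorted[0] = $qqqqpqpqrrqr  (last char: 'r')
  sorted[1] = pqpqrrqr$qqqq  (last char: 'q')
  sorted[2] = pqrrqr$qqqqpq  (last char: 'q')
  sorted[3] = qpqpqrrqr$qqq  (last char: 'q')
  sorted[4] = qpqrrqr$qqqqp  (last char: 'p')
  sorted[5] = qqpqpqrrqr$qq  (last char: 'q')
  sorted[6] = qqqpqpqrrqr$q  (last char: 'q')
  sorted[7] = qqqqpqpqrrqr$  (last char: '$')
  sorted[8] = qr$qqqqpqpqrr  (last char: 'r')
  sorted[9] = qrrqr$qqqqpqp  (last char: 'p')
  sorted[10] = r$qqqqpqpqrrq  (last char: 'q')
  sorted[11] = rqr$qqqqpqpqr  (last char: 'r')
  sorted[12] = rrqr$qqqqpqpq  (last char: 'q')
Last column: rqqqpqq$rpqrq
Original string S is at sorted index 7

Answer: rqqqpqq$rpqrq
7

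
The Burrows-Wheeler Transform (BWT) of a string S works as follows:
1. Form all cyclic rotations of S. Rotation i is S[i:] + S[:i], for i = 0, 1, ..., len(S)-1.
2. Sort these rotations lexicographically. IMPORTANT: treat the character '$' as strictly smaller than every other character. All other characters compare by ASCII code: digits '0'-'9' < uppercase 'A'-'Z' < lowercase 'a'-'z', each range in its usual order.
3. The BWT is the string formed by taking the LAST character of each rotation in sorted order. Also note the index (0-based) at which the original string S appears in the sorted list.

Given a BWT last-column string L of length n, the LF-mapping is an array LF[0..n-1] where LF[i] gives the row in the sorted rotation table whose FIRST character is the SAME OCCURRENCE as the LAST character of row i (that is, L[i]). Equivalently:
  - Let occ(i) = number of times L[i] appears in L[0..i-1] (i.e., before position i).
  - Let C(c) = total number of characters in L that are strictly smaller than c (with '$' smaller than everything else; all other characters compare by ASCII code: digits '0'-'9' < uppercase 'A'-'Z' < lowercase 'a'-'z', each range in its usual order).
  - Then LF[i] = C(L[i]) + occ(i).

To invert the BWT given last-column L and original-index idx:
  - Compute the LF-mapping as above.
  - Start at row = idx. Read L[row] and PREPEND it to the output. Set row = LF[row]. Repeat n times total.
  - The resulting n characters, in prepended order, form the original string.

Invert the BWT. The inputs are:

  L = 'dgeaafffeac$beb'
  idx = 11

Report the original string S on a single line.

LF mapping: 7 14 8 1 2 11 12 13 9 3 6 0 4 10 5
Walk LF starting at row 11, prepending L[row]:
  step 1: row=11, L[11]='$', prepend. Next row=LF[11]=0
  step 2: row=0, L[0]='d', prepend. Next row=LF[0]=7
  step 3: row=7, L[7]='f', prepend. Next row=LF[7]=13
  step 4: row=13, L[13]='e', prepend. Next row=LF[13]=10
  step 5: row=10, L[10]='c', prepend. Next row=LF[10]=6
  step 6: row=6, L[6]='f', prepend. Next row=LF[6]=12
  step 7: row=12, L[12]='b', prepend. Next row=LF[12]=4
  step 8: row=4, L[4]='a', prepend. Next row=LF[4]=2
  step 9: row=2, L[2]='e', prepend. Next row=LF[2]=8
  step 10: row=8, L[8]='e', prepend. Next row=LF[8]=9
  step 11: row=9, L[9]='a', prepend. Next row=LF[9]=3
  step 12: row=3, L[3]='a', prepend. Next row=LF[3]=1
  step 13: row=1, L[1]='g', prepend. Next row=LF[1]=14
  step 14: row=14, L[14]='b', prepend. Next row=LF[14]=5
  step 15: row=5, L[5]='f', prepend. Next row=LF[5]=11
Reversed output: fbgaaeeabfcefd$

Answer: fbgaaeeabfcefd$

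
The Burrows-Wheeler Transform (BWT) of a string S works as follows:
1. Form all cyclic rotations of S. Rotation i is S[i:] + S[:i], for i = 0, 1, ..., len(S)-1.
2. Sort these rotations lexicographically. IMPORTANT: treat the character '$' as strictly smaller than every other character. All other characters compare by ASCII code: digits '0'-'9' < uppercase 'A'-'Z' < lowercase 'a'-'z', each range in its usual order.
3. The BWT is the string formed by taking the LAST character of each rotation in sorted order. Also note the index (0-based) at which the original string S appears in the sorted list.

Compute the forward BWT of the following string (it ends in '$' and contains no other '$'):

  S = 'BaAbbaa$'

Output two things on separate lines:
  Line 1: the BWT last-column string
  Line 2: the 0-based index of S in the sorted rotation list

Answer: aa$aBbbA
2

Derivation:
All 8 rotations (rotation i = S[i:]+S[:i]):
  rot[0] = BaAbbaa$
  rot[1] = aAbbaa$B
  rot[2] = Abbaa$Ba
  rot[3] = bbaa$BaA
  rot[4] = baa$BaAb
  rot[5] = aa$BaAbb
  rot[6] = a$BaAbba
  rot[7] = $BaAbbaa
Sorted (with $ < everything):
  sorted[0] = $BaAbbaa  (last char: 'a')
  sorted[1] = Abbaa$Ba  (last char: 'a')
  sorted[2] = BaAbbaa$  (last char: '$')
  sorted[3] = a$BaAbba  (last char: 'a')
  sorted[4] = aAbbaa$B  (last char: 'B')
  sorted[5] = aa$BaAbb  (last char: 'b')
  sorted[6] = baa$BaAb  (last char: 'b')
  sorted[7] = bbaa$BaA  (last char: 'A')
Last column: aa$aBbbA
Original string S is at sorted index 2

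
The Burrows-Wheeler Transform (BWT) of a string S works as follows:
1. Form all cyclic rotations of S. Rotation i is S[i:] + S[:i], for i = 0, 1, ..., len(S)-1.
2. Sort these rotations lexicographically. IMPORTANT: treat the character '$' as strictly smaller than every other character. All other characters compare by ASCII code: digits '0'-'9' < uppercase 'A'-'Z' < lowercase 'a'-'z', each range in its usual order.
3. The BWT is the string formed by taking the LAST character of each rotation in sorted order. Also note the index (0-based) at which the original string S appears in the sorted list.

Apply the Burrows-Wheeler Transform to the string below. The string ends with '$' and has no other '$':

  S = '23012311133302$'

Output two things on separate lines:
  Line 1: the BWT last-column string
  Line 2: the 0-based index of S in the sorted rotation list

All 15 rotations (rotation i = S[i:]+S[:i]):
  rot[0] = 23012311133302$
  rot[1] = 3012311133302$2
  rot[2] = 012311133302$23
  rot[3] = 12311133302$230
  rot[4] = 2311133302$2301
  rot[5] = 311133302$23012
  rot[6] = 11133302$230123
  rot[7] = 1133302$2301231
  rot[8] = 133302$23012311
  rot[9] = 33302$230123111
  rot[10] = 3302$2301231113
  rot[11] = 302$23012311133
  rot[12] = 02$230123111333
  rot[13] = 2$2301231113330
  rot[14] = $23012311133302
Sorted (with $ < everything):
  sorted[0] = $23012311133302  (last char: '2')
  sorted[1] = 012311133302$23  (last char: '3')
  sorted[2] = 02$230123111333  (last char: '3')
  sorted[3] = 11133302$230123  (last char: '3')
  sorted[4] = 1133302$2301231  (last char: '1')
  sorted[5] = 12311133302$230  (last char: '0')
  sorted[6] = 133302$23012311  (last char: '1')
  sorted[7] = 2$2301231113330  (last char: '0')
  sorted[8] = 23012311133302$  (last char: '$')
  sorted[9] = 2311133302$2301  (last char: '1')
  sorted[10] = 3012311133302$2  (last char: '2')
  sorted[11] = 302$23012311133  (last char: '3')
  sorted[12] = 311133302$23012  (last char: '2')
  sorted[13] = 3302$2301231113  (last char: '3')
  sorted[14] = 33302$230123111  (last char: '1')
Last column: 23331010$123231
Original string S is at sorted index 8

Answer: 23331010$123231
8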